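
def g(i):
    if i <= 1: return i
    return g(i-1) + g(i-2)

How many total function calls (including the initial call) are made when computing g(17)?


Let C(n) = total calls for g(n)
C(0) = 1, C(1) = 1
C(2) = 1 + C(1) + C(0) = 1 + 1 + 1 = 3
C(3) = 1 + C(2) + C(1) = 1 + 3 + 1 = 5
C(4) = 1 + C(3) + C(2) = 1 + 5 + 3 = 9
C(5) = 1 + C(4) + C(3) = 1 + 9 + 5 = 15
C(6) = 1 + C(5) + C(4) = 1 + 15 + 9 = 25
C(7) = 1 + C(6) + C(5) = 1 + 25 + 15 = 41
C(8) = 1 + C(7) + C(6) = 1 + 41 + 25 = 67
C(9) = 1 + C(8) + C(7) = 1 + 67 + 41 = 109
C(10) = 1 + C(9) + C(8) = 1 + 109 + 67 = 177
C(11) = 1 + C(10) + C(9) = 1 + 177 + 109 = 287
C(12) = 1 + C(11) + C(10) = 1 + 287 + 177 = 465
C(13) = 1 + C(12) + C(11) = 1 + 465 + 287 = 753
C(14) = 1 + C(13) + C(12) = 1 + 753 + 465 = 1219
C(15) = 1 + C(14) + C(13) = 1 + 1219 + 753 = 1973
C(16) = 1 + C(15) + C(14) = 1 + 1973 + 1219 = 3193
C(17) = 1 + C(16) + C(15) = 1 + 3193 + 1973 = 5167

5167


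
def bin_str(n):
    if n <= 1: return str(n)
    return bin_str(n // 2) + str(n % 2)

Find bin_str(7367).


bin_str(7367) = bin_str(3683) + '1'
bin_str(3683) = bin_str(1841) + '1'
bin_str(1841) = bin_str(920) + '1'
bin_str(920) = bin_str(460) + '0'
bin_str(460) = bin_str(230) + '0'
bin_str(230) = bin_str(115) + '0'
bin_str(115) = bin_str(57) + '1'
bin_str(57) = bin_str(28) + '1'
bin_str(28) = bin_str(14) + '0'
bin_str(14) = bin_str(7) + '0'
bin_str(7) = bin_str(3) + '1'
bin_str(3) = bin_str(1) + '1'
bin_str(1) = '1'  (base case)
Concatenating: '1' + '1' + '1' + '0' + '0' + '1' + '1' + '0' + '0' + '0' + '1' + '1' + '1' = '1110011000111'

1110011000111


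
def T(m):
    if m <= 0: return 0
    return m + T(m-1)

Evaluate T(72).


T(72)
= 72 + 71 + 70 + 69 + 68 + 67 + 66 + 65 + 64 + 63 + 62 + 61 + 60 + 59 + 58 + 57 + 56 + 55 + 54 + 53 + 52 + 51 + 50 + 49 + 48 + 47 + 46 + 45 + 44 + 43 + 42 + 41 + 40 + 39 + 38 + 37 + 36 + 35 + 34 + 33 + 32 + 31 + 30 + 29 + 28 + 27 + 26 + 25 + 24 + 23 + 22 + 21 + 20 + 19 + 18 + 17 + 16 + 15 + 14 + 13 + 12 + 11 + 10 + 9 + 8 + 7 + 6 + 5 + 4 + 3 + 2 + 1 + T(0)
= 72 + 71 + 70 + 69 + 68 + 67 + 66 + 65 + 64 + 63 + 62 + 61 + 60 + 59 + 58 + 57 + 56 + 55 + 54 + 53 + 52 + 51 + 50 + 49 + 48 + 47 + 46 + 45 + 44 + 43 + 42 + 41 + 40 + 39 + 38 + 37 + 36 + 35 + 34 + 33 + 32 + 31 + 30 + 29 + 28 + 27 + 26 + 25 + 24 + 23 + 22 + 21 + 20 + 19 + 18 + 17 + 16 + 15 + 14 + 13 + 12 + 11 + 10 + 9 + 8 + 7 + 6 + 5 + 4 + 3 + 2 + 1 + 0
= 2628

2628


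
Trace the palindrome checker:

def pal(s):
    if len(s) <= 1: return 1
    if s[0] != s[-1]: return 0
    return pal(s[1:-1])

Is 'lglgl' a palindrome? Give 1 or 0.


pal('lglgl'): s[0]='l' == s[-1]='l' -> check pal('glg')
pal('glg'): s[0]='g' == s[-1]='g' -> check pal('l')
pal('l'): len <= 1 -> return 1  (base case)
Result: 1 (palindrome)

1


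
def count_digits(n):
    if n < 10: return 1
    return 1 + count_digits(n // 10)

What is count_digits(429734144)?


count_digits(429734144) = 1 + count_digits(42973414)
count_digits(42973414) = 1 + count_digits(4297341)
count_digits(4297341) = 1 + count_digits(429734)
count_digits(429734) = 1 + count_digits(42973)
count_digits(42973) = 1 + count_digits(4297)
count_digits(4297) = 1 + count_digits(429)
count_digits(429) = 1 + count_digits(42)
count_digits(42) = 1 + count_digits(4)
count_digits(4) = 1  (base case: 4 < 10)
Unwinding: 1 + 1 + 1 + 1 + 1 + 1 + 1 + 1 + 1 = 9

9


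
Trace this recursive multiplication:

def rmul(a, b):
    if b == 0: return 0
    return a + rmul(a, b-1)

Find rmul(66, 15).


rmul(66, 15) = 66 + rmul(66, 14)
rmul(66, 14) = 66 + rmul(66, 13)
rmul(66, 13) = 66 + rmul(66, 12)
rmul(66, 12) = 66 + rmul(66, 11)
rmul(66, 11) = 66 + rmul(66, 10)
rmul(66, 10) = 66 + rmul(66, 9)
rmul(66, 9) = 66 + rmul(66, 8)
rmul(66, 8) = 66 + rmul(66, 7)
rmul(66, 7) = 66 + rmul(66, 6)
rmul(66, 6) = 66 + rmul(66, 5)
rmul(66, 5) = 66 + rmul(66, 4)
rmul(66, 4) = 66 + rmul(66, 3)
rmul(66, 3) = 66 + rmul(66, 2)
rmul(66, 2) = 66 + rmul(66, 1)
rmul(66, 1) = 66 + rmul(66, 0)
rmul(66, 0) = 0  (base case)
Total: 66 + 66 + 66 + 66 + 66 + 66 + 66 + 66 + 66 + 66 + 66 + 66 + 66 + 66 + 66 + 0 = 990

990


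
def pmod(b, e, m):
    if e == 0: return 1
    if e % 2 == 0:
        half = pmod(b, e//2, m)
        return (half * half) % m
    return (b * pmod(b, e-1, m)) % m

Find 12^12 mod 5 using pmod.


pmod(12, 12, 5): e is even, compute pmod(12, 6, 5)
  pmod(12, 6, 5): e is even, compute pmod(12, 3, 5)
    pmod(12, 3, 5): e is odd, compute pmod(12, 2, 5)
      pmod(12, 2, 5): e is even, compute pmod(12, 1, 5)
        pmod(12, 1, 5): e is odd, compute pmod(12, 0, 5)
          pmod(12, 0, 5) = 1
        (12 * 1) % 5 = 2
      half=2, (2*2) % 5 = 4
    (12 * 4) % 5 = 3
  half=3, (3*3) % 5 = 4
half=4, (4*4) % 5 = 1

1


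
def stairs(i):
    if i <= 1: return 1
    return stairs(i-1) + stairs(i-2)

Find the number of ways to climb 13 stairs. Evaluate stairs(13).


Building up from base cases:
stairs(0) = 1
stairs(1) = 1
stairs(2) = stairs(1) + stairs(0) = 1 + 1 = 2
stairs(3) = stairs(2) + stairs(1) = 2 + 1 = 3
stairs(4) = stairs(3) + stairs(2) = 3 + 2 = 5
stairs(5) = stairs(4) + stairs(3) = 5 + 3 = 8
stairs(6) = stairs(5) + stairs(4) = 8 + 5 = 13
stairs(7) = stairs(6) + stairs(5) = 13 + 8 = 21
stairs(8) = stairs(7) + stairs(6) = 21 + 13 = 34
stairs(9) = stairs(8) + stairs(7) = 34 + 21 = 55
stairs(10) = stairs(9) + stairs(8) = 55 + 34 = 89
stairs(11) = stairs(10) + stairs(9) = 89 + 55 = 144
stairs(12) = stairs(11) + stairs(10) = 144 + 89 = 233
stairs(13) = stairs(12) + stairs(11) = 233 + 144 = 377

377


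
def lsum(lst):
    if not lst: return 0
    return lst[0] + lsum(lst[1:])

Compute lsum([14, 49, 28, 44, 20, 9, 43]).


lsum([14, 49, 28, 44, 20, 9, 43]) = 14 + lsum([49, 28, 44, 20, 9, 43])
lsum([49, 28, 44, 20, 9, 43]) = 49 + lsum([28, 44, 20, 9, 43])
lsum([28, 44, 20, 9, 43]) = 28 + lsum([44, 20, 9, 43])
lsum([44, 20, 9, 43]) = 44 + lsum([20, 9, 43])
lsum([20, 9, 43]) = 20 + lsum([9, 43])
lsum([9, 43]) = 9 + lsum([43])
lsum([43]) = 43 + lsum([])
lsum([]) = 0  (base case)
Total: 14 + 49 + 28 + 44 + 20 + 9 + 43 + 0 = 207

207


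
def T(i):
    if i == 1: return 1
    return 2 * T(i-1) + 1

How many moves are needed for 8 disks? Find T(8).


T(8) = 2 * T(7) + 1
T(7) = 2 * T(6) + 1
T(6) = 2 * T(5) + 1
T(5) = 2 * T(4) + 1
T(4) = 2 * T(3) + 1
T(3) = 2 * T(2) + 1
T(2) = 2 * T(1) + 1
T(1) = 1  (base case)
T(2) = 2 * 1 + 1 = 3
T(3) = 2 * 3 + 1 = 7
T(4) = 2 * 7 + 1 = 15
T(5) = 2 * 15 + 1 = 31
T(6) = 2 * 31 + 1 = 63
T(7) = 2 * 63 + 1 = 127
T(8) = 2 * 127 + 1 = 255

255


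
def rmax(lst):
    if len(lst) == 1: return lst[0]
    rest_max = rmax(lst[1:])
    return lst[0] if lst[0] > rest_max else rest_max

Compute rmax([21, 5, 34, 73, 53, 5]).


rmax([21, 5, 34, 73, 53, 5]): compare 21 with rmax([5, 34, 73, 53, 5])
rmax([5, 34, 73, 53, 5]): compare 5 with rmax([34, 73, 53, 5])
rmax([34, 73, 53, 5]): compare 34 with rmax([73, 53, 5])
rmax([73, 53, 5]): compare 73 with rmax([53, 5])
rmax([53, 5]): compare 53 with rmax([5])
rmax([5]) = 5  (base case)
Compare 53 with 5 -> 53
Compare 73 with 53 -> 73
Compare 34 with 73 -> 73
Compare 5 with 73 -> 73
Compare 21 with 73 -> 73

73


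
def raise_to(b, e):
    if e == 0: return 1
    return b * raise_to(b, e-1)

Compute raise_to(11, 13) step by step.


raise_to(11, 13)
= 11 * raise_to(11, 12)
= 11 * 11 * raise_to(11, 11)
= 11 * 11 * 11 * raise_to(11, 10)
= 11 * 11 * 11 * 11 * raise_to(11, 9)
= 11 * 11 * 11 * 11 * 11 * raise_to(11, 8)
= 11 * 11 * 11 * 11 * 11 * 11 * raise_to(11, 7)
= 11 * 11 * 11 * 11 * 11 * 11 * 11 * raise_to(11, 6)
= 11 * 11 * 11 * 11 * 11 * 11 * 11 * 11 * raise_to(11, 5)
= 11 * 11 * 11 * 11 * 11 * 11 * 11 * 11 * 11 * raise_to(11, 4)
= 11 * 11 * 11 * 11 * 11 * 11 * 11 * 11 * 11 * 11 * raise_to(11, 3)
= 11 * 11 * 11 * 11 * 11 * 11 * 11 * 11 * 11 * 11 * 11 * raise_to(11, 2)
= 11 * 11 * 11 * 11 * 11 * 11 * 11 * 11 * 11 * 11 * 11 * 11 * raise_to(11, 1)
= 11 * 11 * 11 * 11 * 11 * 11 * 11 * 11 * 11 * 11 * 11 * 11 * 11 * raise_to(11, 0)
= 11 * 11 * 11 * 11 * 11 * 11 * 11 * 11 * 11 * 11 * 11 * 11 * 11 * 1
= 34522712143931

34522712143931


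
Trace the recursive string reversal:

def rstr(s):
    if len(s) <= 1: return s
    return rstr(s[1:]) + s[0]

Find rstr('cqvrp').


rstr('cqvrp') = rstr('qvrp') + 'c'
rstr('qvrp') = rstr('vrp') + 'q'
rstr('vrp') = rstr('rp') + 'v'
rstr('rp') = rstr('p') + 'r'
rstr('p') = 'p'  (base case)
Concatenating: 'p' + 'r' + 'v' + 'q' + 'c' = 'prvqc'

prvqc


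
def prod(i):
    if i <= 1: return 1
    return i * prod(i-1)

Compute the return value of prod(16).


prod(16)
= 16 * prod(15)
= 16 * 15 * prod(14)
= 16 * 15 * 14 * prod(13)
= 16 * 15 * 14 * 13 * prod(12)
= 16 * 15 * 14 * 13 * 12 * prod(11)
= 16 * 15 * 14 * 13 * 12 * 11 * prod(10)
= 16 * 15 * 14 * 13 * 12 * 11 * 10 * prod(9)
= 16 * 15 * 14 * 13 * 12 * 11 * 10 * 9 * prod(8)
= 16 * 15 * 14 * 13 * 12 * 11 * 10 * 9 * 8 * prod(7)
= 16 * 15 * 14 * 13 * 12 * 11 * 10 * 9 * 8 * 7 * prod(6)
= 16 * 15 * 14 * 13 * 12 * 11 * 10 * 9 * 8 * 7 * 6 * prod(5)
= 16 * 15 * 14 * 13 * 12 * 11 * 10 * 9 * 8 * 7 * 6 * 5 * prod(4)
= 16 * 15 * 14 * 13 * 12 * 11 * 10 * 9 * 8 * 7 * 6 * 5 * 4 * prod(3)
= 16 * 15 * 14 * 13 * 12 * 11 * 10 * 9 * 8 * 7 * 6 * 5 * 4 * 3 * prod(2)
= 16 * 15 * 14 * 13 * 12 * 11 * 10 * 9 * 8 * 7 * 6 * 5 * 4 * 3 * 2 * prod(1)
= 16 * 15 * 14 * 13 * 12 * 11 * 10 * 9 * 8 * 7 * 6 * 5 * 4 * 3 * 2 * 1
= 20922789888000

20922789888000


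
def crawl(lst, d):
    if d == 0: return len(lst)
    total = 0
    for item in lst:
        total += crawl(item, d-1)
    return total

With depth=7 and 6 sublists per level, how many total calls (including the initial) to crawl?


At depth 0 (root): 1 call
At depth 1: each of 1 parents calls crawl on 6 children = 6 calls
At depth 2: each of 6 parents calls crawl on 6 children = 36 calls
At depth 3: each of 36 parents calls crawl on 6 children = 216 calls
At depth 4: each of 216 parents calls crawl on 6 children = 1296 calls
At depth 5: each of 1296 parents calls crawl on 6 children = 7776 calls
At depth 6: each of 7776 parents calls crawl on 6 children = 46656 calls
At depth 7: each of 46656 parents calls crawl on 6 children = 279936 calls
Total: 1 + 6 + 36 + 216 + 1296 + 7776 + 46656 + 279936 = 335923

335923


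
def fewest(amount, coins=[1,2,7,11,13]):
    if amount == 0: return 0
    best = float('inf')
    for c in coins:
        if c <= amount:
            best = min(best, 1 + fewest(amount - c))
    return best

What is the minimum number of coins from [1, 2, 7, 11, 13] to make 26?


Building up with DP:
fewest(0) = 0
fewest(1) = min(1+fewest(0)=1+0=1) = 1
fewest(2) = min(1+fewest(1)=1+1=2, 1+fewest(0)=1+0=1) = 1
fewest(3) = min(1+fewest(2)=1+1=2, 1+fewest(1)=1+1=2) = 2
fewest(4) = min(1+fewest(3)=1+2=3, 1+fewest(2)=1+1=2) = 2
fewest(5) = min(1+fewest(4)=1+2=3, 1+fewest(3)=1+2=3) = 3
fewest(6) = min(1+fewest(5)=1+3=4, 1+fewest(4)=1+2=3) = 3
fewest(7) = min(1+fewest(6)=1+3=4, 1+fewest(5)=1+3=4, 1+fewest(0)=1+0=1) = 1
fewest(8) = min(1+fewest(7)=1+1=2, 1+fewest(6)=1+3=4, 1+fewest(1)=1+1=2) = 2
fewest(9) = min(1+fewest(8)=1+2=3, 1+fewest(7)=1+1=2, 1+fewest(2)=1+1=2) = 2
fewest(10) = min(1+fewest(9)=1+2=3, 1+fewest(8)=1+2=3, 1+fewest(3)=1+2=3) = 3
fewest(11) = min(1+fewest(10)=1+3=4, 1+fewest(9)=1+2=3, 1+fewest(4)=1+2=3, 1+fewest(0)=1+0=1) = 1
fewest(12) = min(1+fewest(11)=1+1=2, 1+fewest(10)=1+3=4, 1+fewest(5)=1+3=4, 1+fewest(1)=1+1=2) = 2
fewest(13) = min(1+fewest(12)=1+2=3, 1+fewest(11)=1+1=2, 1+fewest(6)=1+3=4, 1+fewest(2)=1+1=2, 1+fewest(0)=1+0=1) = 1
fewest(14) = min(1+fewest(13)=1+1=2, 1+fewest(12)=1+2=3, 1+fewest(7)=1+1=2, 1+fewest(3)=1+2=3, 1+fewest(1)=1+1=2) = 2
fewest(15) = min(1+fewest(14)=1+2=3, 1+fewest(13)=1+1=2, 1+fewest(8)=1+2=3, 1+fewest(4)=1+2=3, 1+fewest(2)=1+1=2) = 2
fewest(16) = min(1+fewest(15)=1+2=3, 1+fewest(14)=1+2=3, 1+fewest(9)=1+2=3, 1+fewest(5)=1+3=4, 1+fewest(3)=1+2=3) = 3
fewest(17) = min(1+fewest(16)=1+3=4, 1+fewest(15)=1+2=3, 1+fewest(10)=1+3=4, 1+fewest(6)=1+3=4, 1+fewest(4)=1+2=3) = 3
fewest(18) = min(1+fewest(17)=1+3=4, 1+fewest(16)=1+3=4, 1+fewest(11)=1+1=2, 1+fewest(7)=1+1=2, 1+fewest(5)=1+3=4) = 2
fewest(19) = min(1+fewest(18)=1+2=3, 1+fewest(17)=1+3=4, 1+fewest(12)=1+2=3, 1+fewest(8)=1+2=3, 1+fewest(6)=1+3=4) = 3
fewest(20) = min(1+fewest(19)=1+3=4, 1+fewest(18)=1+2=3, 1+fewest(13)=1+1=2, 1+fewest(9)=1+2=3, 1+fewest(7)=1+1=2) = 2
fewest(21) = min(1+fewest(20)=1+2=3, 1+fewest(19)=1+3=4, 1+fewest(14)=1+2=3, 1+fewest(10)=1+3=4, 1+fewest(8)=1+2=3) = 3
fewest(22) = min(1+fewest(21)=1+3=4, 1+fewest(20)=1+2=3, 1+fewest(15)=1+2=3, 1+fewest(11)=1+1=2, 1+fewest(9)=1+2=3) = 2
fewest(23) = min(1+fewest(22)=1+2=3, 1+fewest(21)=1+3=4, 1+fewest(16)=1+3=4, 1+fewest(12)=1+2=3, 1+fewest(10)=1+3=4) = 3
fewest(24) = min(1+fewest(23)=1+3=4, 1+fewest(22)=1+2=3, 1+fewest(17)=1+3=4, 1+fewest(13)=1+1=2, 1+fewest(11)=1+1=2) = 2
fewest(25) = min(1+fewest(24)=1+2=3, 1+fewest(23)=1+3=4, 1+fewest(18)=1+2=3, 1+fewest(14)=1+2=3, 1+fewest(12)=1+2=3) = 3
fewest(26) = min(1+fewest(25)=1+3=4, 1+fewest(24)=1+2=3, 1+fewest(19)=1+3=4, 1+fewest(15)=1+2=3, 1+fewest(13)=1+1=2) = 2

2


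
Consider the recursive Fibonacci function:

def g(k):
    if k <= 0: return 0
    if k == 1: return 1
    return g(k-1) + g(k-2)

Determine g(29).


Computing g(29) bottom-up:
g(0) = 0
g(1) = 1
g(2) = g(1) + g(0) = 1 + 0 = 1
g(3) = g(2) + g(1) = 1 + 1 = 2
g(4) = g(3) + g(2) = 2 + 1 = 3
g(5) = g(4) + g(3) = 3 + 2 = 5
g(6) = g(5) + g(4) = 5 + 3 = 8
g(7) = g(6) + g(5) = 8 + 5 = 13
g(8) = g(7) + g(6) = 13 + 8 = 21
g(9) = g(8) + g(7) = 21 + 13 = 34
g(10) = g(9) + g(8) = 34 + 21 = 55
g(11) = g(10) + g(9) = 55 + 34 = 89
g(12) = g(11) + g(10) = 89 + 55 = 144
g(13) = g(12) + g(11) = 144 + 89 = 233
g(14) = g(13) + g(12) = 233 + 144 = 377
g(15) = g(14) + g(13) = 377 + 233 = 610
g(16) = g(15) + g(14) = 610 + 377 = 987
g(17) = g(16) + g(15) = 987 + 610 = 1597
g(18) = g(17) + g(16) = 1597 + 987 = 2584
g(19) = g(18) + g(17) = 2584 + 1597 = 4181
g(20) = g(19) + g(18) = 4181 + 2584 = 6765
g(21) = g(20) + g(19) = 6765 + 4181 = 10946
g(22) = g(21) + g(20) = 10946 + 6765 = 17711
g(23) = g(22) + g(21) = 17711 + 10946 = 28657
g(24) = g(23) + g(22) = 28657 + 17711 = 46368
g(25) = g(24) + g(23) = 46368 + 28657 = 75025
g(26) = g(25) + g(24) = 75025 + 46368 = 121393
g(27) = g(26) + g(25) = 121393 + 75025 = 196418
g(28) = g(27) + g(26) = 196418 + 121393 = 317811
g(29) = g(28) + g(27) = 317811 + 196418 = 514229

514229


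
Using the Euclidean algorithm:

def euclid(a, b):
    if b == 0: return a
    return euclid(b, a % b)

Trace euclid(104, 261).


euclid(104, 261) = euclid(261, 104)
euclid(261, 104) = euclid(104, 53)
euclid(104, 53) = euclid(53, 51)
euclid(53, 51) = euclid(51, 2)
euclid(51, 2) = euclid(2, 1)
euclid(2, 1) = euclid(1, 0)
euclid(1, 0) = 1  (base case)

1


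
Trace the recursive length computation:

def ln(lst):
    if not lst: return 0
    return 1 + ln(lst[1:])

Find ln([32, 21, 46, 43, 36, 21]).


ln([32, 21, 46, 43, 36, 21]) = 1 + ln([21, 46, 43, 36, 21])
ln([21, 46, 43, 36, 21]) = 1 + ln([46, 43, 36, 21])
ln([46, 43, 36, 21]) = 1 + ln([43, 36, 21])
ln([43, 36, 21]) = 1 + ln([36, 21])
ln([36, 21]) = 1 + ln([21])
ln([21]) = 1 + ln([])
ln([]) = 0  (base case)
Unwinding: 1 + 1 + 1 + 1 + 1 + 1 + 0 = 6

6


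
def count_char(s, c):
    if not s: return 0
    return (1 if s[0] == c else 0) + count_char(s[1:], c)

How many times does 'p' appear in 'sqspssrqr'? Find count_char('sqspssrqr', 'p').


s[0]='s' != 'p' -> 0
s[0]='q' != 'p' -> 0
s[0]='s' != 'p' -> 0
s[0]='p' == 'p' -> 1
s[0]='s' != 'p' -> 0
s[0]='s' != 'p' -> 0
s[0]='r' != 'p' -> 0
s[0]='q' != 'p' -> 0
s[0]='r' != 'p' -> 0
Sum: 0 + 0 + 0 + 1 + 0 + 0 + 0 + 0 + 0 = 1

1


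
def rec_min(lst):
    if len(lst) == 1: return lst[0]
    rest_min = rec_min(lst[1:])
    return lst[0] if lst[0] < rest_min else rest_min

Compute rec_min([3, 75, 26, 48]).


rec_min([3, 75, 26, 48]): compare 3 with rec_min([75, 26, 48])
rec_min([75, 26, 48]): compare 75 with rec_min([26, 48])
rec_min([26, 48]): compare 26 with rec_min([48])
rec_min([48]) = 48  (base case)
Compare 26 with 48 -> 26
Compare 75 with 26 -> 26
Compare 3 with 26 -> 3

3


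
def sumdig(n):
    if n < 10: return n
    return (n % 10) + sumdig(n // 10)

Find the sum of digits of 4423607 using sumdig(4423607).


sumdig(4423607) = 7 + sumdig(442360)
sumdig(442360) = 0 + sumdig(44236)
sumdig(44236) = 6 + sumdig(4423)
sumdig(4423) = 3 + sumdig(442)
sumdig(442) = 2 + sumdig(44)
sumdig(44) = 4 + sumdig(4)
sumdig(4) = 4  (base case)
Total: 7 + 0 + 6 + 3 + 2 + 4 + 4 = 26

26


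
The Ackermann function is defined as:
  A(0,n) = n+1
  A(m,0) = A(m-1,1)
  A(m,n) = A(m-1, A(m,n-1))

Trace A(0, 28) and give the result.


A(0, 28) = 29
Result: A(0, 28) = 29

29


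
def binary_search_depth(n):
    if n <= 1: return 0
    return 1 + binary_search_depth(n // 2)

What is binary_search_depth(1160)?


1160 / 2 = 580
580 / 2 = 290
290 / 2 = 145
145 / 2 = 72
72 / 2 = 36
36 / 2 = 18
18 / 2 = 9
9 / 2 = 4
4 / 2 = 2
2 / 2 = 1
Reached 1 after 10 halvings

10


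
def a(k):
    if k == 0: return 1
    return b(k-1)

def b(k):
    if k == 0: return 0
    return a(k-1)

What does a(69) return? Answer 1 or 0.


a(69) = b(68)
b(68) = a(67)
a(67) = b(66)
b(66) = a(65)
a(65) = b(64)
b(64) = a(63)
a(63) = b(62)
b(62) = a(61)
a(61) = b(60)
b(60) = a(59)
a(59) = b(58)
b(58) = a(57)
a(57) = b(56)
b(56) = a(55)
a(55) = b(54)
b(54) = a(53)
a(53) = b(52)
b(52) = a(51)
a(51) = b(50)
b(50) = a(49)
a(49) = b(48)
b(48) = a(47)
a(47) = b(46)
b(46) = a(45)
a(45) = b(44)
b(44) = a(43)
a(43) = b(42)
b(42) = a(41)
a(41) = b(40)
b(40) = a(39)
a(39) = b(38)
b(38) = a(37)
a(37) = b(36)
b(36) = a(35)
a(35) = b(34)
b(34) = a(33)
a(33) = b(32)
b(32) = a(31)
a(31) = b(30)
b(30) = a(29)
a(29) = b(28)
b(28) = a(27)
a(27) = b(26)
b(26) = a(25)
a(25) = b(24)
b(24) = a(23)
a(23) = b(22)
b(22) = a(21)
a(21) = b(20)
b(20) = a(19)
a(19) = b(18)
b(18) = a(17)
a(17) = b(16)
b(16) = a(15)
a(15) = b(14)
b(14) = a(13)
a(13) = b(12)
b(12) = a(11)
a(11) = b(10)
b(10) = a(9)
a(9) = b(8)
b(8) = a(7)
a(7) = b(6)
b(6) = a(5)
a(5) = b(4)
b(4) = a(3)
a(3) = b(2)
b(2) = a(1)
a(1) = b(0)
b(0) = 0  (base case)
Result: 0

0


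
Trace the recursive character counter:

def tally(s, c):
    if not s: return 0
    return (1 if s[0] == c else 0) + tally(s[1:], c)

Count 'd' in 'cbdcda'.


s[0]='c' != 'd' -> 0
s[0]='b' != 'd' -> 0
s[0]='d' == 'd' -> 1
s[0]='c' != 'd' -> 0
s[0]='d' == 'd' -> 1
s[0]='a' != 'd' -> 0
Sum: 0 + 0 + 1 + 0 + 1 + 0 = 2

2


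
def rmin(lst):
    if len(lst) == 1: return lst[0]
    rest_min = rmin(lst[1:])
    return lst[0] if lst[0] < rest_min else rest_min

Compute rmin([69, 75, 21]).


rmin([69, 75, 21]): compare 69 with rmin([75, 21])
rmin([75, 21]): compare 75 with rmin([21])
rmin([21]) = 21  (base case)
Compare 75 with 21 -> 21
Compare 69 with 21 -> 21

21


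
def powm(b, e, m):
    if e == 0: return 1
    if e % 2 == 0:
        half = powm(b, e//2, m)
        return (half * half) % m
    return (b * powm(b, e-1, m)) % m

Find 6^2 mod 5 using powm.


powm(6, 2, 5): e is even, compute powm(6, 1, 5)
  powm(6, 1, 5): e is odd, compute powm(6, 0, 5)
    powm(6, 0, 5) = 1
  (6 * 1) % 5 = 1
half=1, (1*1) % 5 = 1

1


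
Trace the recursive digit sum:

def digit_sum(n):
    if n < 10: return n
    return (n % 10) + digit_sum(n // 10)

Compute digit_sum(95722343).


digit_sum(95722343) = 3 + digit_sum(9572234)
digit_sum(9572234) = 4 + digit_sum(957223)
digit_sum(957223) = 3 + digit_sum(95722)
digit_sum(95722) = 2 + digit_sum(9572)
digit_sum(9572) = 2 + digit_sum(957)
digit_sum(957) = 7 + digit_sum(95)
digit_sum(95) = 5 + digit_sum(9)
digit_sum(9) = 9  (base case)
Total: 3 + 4 + 3 + 2 + 2 + 7 + 5 + 9 = 35

35


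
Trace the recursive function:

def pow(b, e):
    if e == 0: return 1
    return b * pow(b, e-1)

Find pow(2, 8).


pow(2, 8)
= 2 * pow(2, 7)
= 2 * 2 * pow(2, 6)
= 2 * 2 * 2 * pow(2, 5)
= 2 * 2 * 2 * 2 * pow(2, 4)
= 2 * 2 * 2 * 2 * 2 * pow(2, 3)
= 2 * 2 * 2 * 2 * 2 * 2 * pow(2, 2)
= 2 * 2 * 2 * 2 * 2 * 2 * 2 * pow(2, 1)
= 2 * 2 * 2 * 2 * 2 * 2 * 2 * 2 * pow(2, 0)
= 2 * 2 * 2 * 2 * 2 * 2 * 2 * 2 * 1
= 256

256


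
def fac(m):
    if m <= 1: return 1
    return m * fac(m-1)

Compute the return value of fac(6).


fac(6)
= 6 * fac(5)
= 6 * 5 * fac(4)
= 6 * 5 * 4 * fac(3)
= 6 * 5 * 4 * 3 * fac(2)
= 6 * 5 * 4 * 3 * 2 * fac(1)
= 6 * 5 * 4 * 3 * 2 * 1
= 720

720


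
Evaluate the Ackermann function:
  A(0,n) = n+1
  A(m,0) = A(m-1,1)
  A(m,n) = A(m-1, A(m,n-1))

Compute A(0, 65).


A(0, 65) = 66
Result: A(0, 65) = 66

66


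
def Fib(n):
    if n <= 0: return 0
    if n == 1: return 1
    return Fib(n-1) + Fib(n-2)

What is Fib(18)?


Computing Fib(18) bottom-up:
Fib(0) = 0
Fib(1) = 1
Fib(2) = Fib(1) + Fib(0) = 1 + 0 = 1
Fib(3) = Fib(2) + Fib(1) = 1 + 1 = 2
Fib(4) = Fib(3) + Fib(2) = 2 + 1 = 3
Fib(5) = Fib(4) + Fib(3) = 3 + 2 = 5
Fib(6) = Fib(5) + Fib(4) = 5 + 3 = 8
Fib(7) = Fib(6) + Fib(5) = 8 + 5 = 13
Fib(8) = Fib(7) + Fib(6) = 13 + 8 = 21
Fib(9) = Fib(8) + Fib(7) = 21 + 13 = 34
Fib(10) = Fib(9) + Fib(8) = 34 + 21 = 55
Fib(11) = Fib(10) + Fib(9) = 55 + 34 = 89
Fib(12) = Fib(11) + Fib(10) = 89 + 55 = 144
Fib(13) = Fib(12) + Fib(11) = 144 + 89 = 233
Fib(14) = Fib(13) + Fib(12) = 233 + 144 = 377
Fib(15) = Fib(14) + Fib(13) = 377 + 233 = 610
Fib(16) = Fib(15) + Fib(14) = 610 + 377 = 987
Fib(17) = Fib(16) + Fib(15) = 987 + 610 = 1597
Fib(18) = Fib(17) + Fib(16) = 1597 + 987 = 2584

2584


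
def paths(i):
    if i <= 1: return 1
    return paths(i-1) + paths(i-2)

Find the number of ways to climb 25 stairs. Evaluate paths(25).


Building up from base cases:
paths(0) = 1
paths(1) = 1
paths(2) = paths(1) + paths(0) = 1 + 1 = 2
paths(3) = paths(2) + paths(1) = 2 + 1 = 3
paths(4) = paths(3) + paths(2) = 3 + 2 = 5
paths(5) = paths(4) + paths(3) = 5 + 3 = 8
paths(6) = paths(5) + paths(4) = 8 + 5 = 13
paths(7) = paths(6) + paths(5) = 13 + 8 = 21
paths(8) = paths(7) + paths(6) = 21 + 13 = 34
paths(9) = paths(8) + paths(7) = 34 + 21 = 55
paths(10) = paths(9) + paths(8) = 55 + 34 = 89
paths(11) = paths(10) + paths(9) = 89 + 55 = 144
paths(12) = paths(11) + paths(10) = 144 + 89 = 233
paths(13) = paths(12) + paths(11) = 233 + 144 = 377
paths(14) = paths(13) + paths(12) = 377 + 233 = 610
paths(15) = paths(14) + paths(13) = 610 + 377 = 987
paths(16) = paths(15) + paths(14) = 987 + 610 = 1597
paths(17) = paths(16) + paths(15) = 1597 + 987 = 2584
paths(18) = paths(17) + paths(16) = 2584 + 1597 = 4181
paths(19) = paths(18) + paths(17) = 4181 + 2584 = 6765
paths(20) = paths(19) + paths(18) = 6765 + 4181 = 10946
paths(21) = paths(20) + paths(19) = 10946 + 6765 = 17711
paths(22) = paths(21) + paths(20) = 17711 + 10946 = 28657
paths(23) = paths(22) + paths(21) = 28657 + 17711 = 46368
paths(24) = paths(23) + paths(22) = 46368 + 28657 = 75025
paths(25) = paths(24) + paths(23) = 75025 + 46368 = 121393

121393


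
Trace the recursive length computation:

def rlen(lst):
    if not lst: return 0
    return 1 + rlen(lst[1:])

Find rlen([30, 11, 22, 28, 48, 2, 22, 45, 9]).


rlen([30, 11, 22, 28, 48, 2, 22, 45, 9]) = 1 + rlen([11, 22, 28, 48, 2, 22, 45, 9])
rlen([11, 22, 28, 48, 2, 22, 45, 9]) = 1 + rlen([22, 28, 48, 2, 22, 45, 9])
rlen([22, 28, 48, 2, 22, 45, 9]) = 1 + rlen([28, 48, 2, 22, 45, 9])
rlen([28, 48, 2, 22, 45, 9]) = 1 + rlen([48, 2, 22, 45, 9])
rlen([48, 2, 22, 45, 9]) = 1 + rlen([2, 22, 45, 9])
rlen([2, 22, 45, 9]) = 1 + rlen([22, 45, 9])
rlen([22, 45, 9]) = 1 + rlen([45, 9])
rlen([45, 9]) = 1 + rlen([9])
rlen([9]) = 1 + rlen([])
rlen([]) = 0  (base case)
Unwinding: 1 + 1 + 1 + 1 + 1 + 1 + 1 + 1 + 1 + 0 = 9

9


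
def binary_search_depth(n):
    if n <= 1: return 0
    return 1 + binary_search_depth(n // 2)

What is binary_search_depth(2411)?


2411 / 2 = 1205
1205 / 2 = 602
602 / 2 = 301
301 / 2 = 150
150 / 2 = 75
75 / 2 = 37
37 / 2 = 18
18 / 2 = 9
9 / 2 = 4
4 / 2 = 2
2 / 2 = 1
Reached 1 after 11 halvings

11


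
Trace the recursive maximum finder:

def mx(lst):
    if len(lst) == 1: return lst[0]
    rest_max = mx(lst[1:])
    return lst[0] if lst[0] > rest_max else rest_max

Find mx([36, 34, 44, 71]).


mx([36, 34, 44, 71]): compare 36 with mx([34, 44, 71])
mx([34, 44, 71]): compare 34 with mx([44, 71])
mx([44, 71]): compare 44 with mx([71])
mx([71]) = 71  (base case)
Compare 44 with 71 -> 71
Compare 34 with 71 -> 71
Compare 36 with 71 -> 71

71


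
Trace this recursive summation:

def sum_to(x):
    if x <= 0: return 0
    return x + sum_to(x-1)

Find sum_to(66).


sum_to(66)
= 66 + 65 + 64 + 63 + 62 + 61 + 60 + 59 + 58 + 57 + 56 + 55 + 54 + 53 + 52 + 51 + 50 + 49 + 48 + 47 + 46 + 45 + 44 + 43 + 42 + 41 + 40 + 39 + 38 + 37 + 36 + 35 + 34 + 33 + 32 + 31 + 30 + 29 + 28 + 27 + 26 + 25 + 24 + 23 + 22 + 21 + 20 + 19 + 18 + 17 + 16 + 15 + 14 + 13 + 12 + 11 + 10 + 9 + 8 + 7 + 6 + 5 + 4 + 3 + 2 + 1 + sum_to(0)
= 66 + 65 + 64 + 63 + 62 + 61 + 60 + 59 + 58 + 57 + 56 + 55 + 54 + 53 + 52 + 51 + 50 + 49 + 48 + 47 + 46 + 45 + 44 + 43 + 42 + 41 + 40 + 39 + 38 + 37 + 36 + 35 + 34 + 33 + 32 + 31 + 30 + 29 + 28 + 27 + 26 + 25 + 24 + 23 + 22 + 21 + 20 + 19 + 18 + 17 + 16 + 15 + 14 + 13 + 12 + 11 + 10 + 9 + 8 + 7 + 6 + 5 + 4 + 3 + 2 + 1 + 0
= 2211

2211


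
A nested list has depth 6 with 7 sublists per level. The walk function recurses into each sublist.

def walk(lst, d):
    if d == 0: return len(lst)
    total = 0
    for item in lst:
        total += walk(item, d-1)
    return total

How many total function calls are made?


At depth 0 (root): 1 call
At depth 1: each of 1 parents calls walk on 7 children = 7 calls
At depth 2: each of 7 parents calls walk on 7 children = 49 calls
At depth 3: each of 49 parents calls walk on 7 children = 343 calls
At depth 4: each of 343 parents calls walk on 7 children = 2401 calls
At depth 5: each of 2401 parents calls walk on 7 children = 16807 calls
At depth 6: each of 16807 parents calls walk on 7 children = 117649 calls
Total: 1 + 7 + 49 + 343 + 2401 + 16807 + 117649 = 137257

137257


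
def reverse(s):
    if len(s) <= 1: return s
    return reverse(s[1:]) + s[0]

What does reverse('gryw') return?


reverse('gryw') = reverse('ryw') + 'g'
reverse('ryw') = reverse('yw') + 'r'
reverse('yw') = reverse('w') + 'y'
reverse('w') = 'w'  (base case)
Concatenating: 'w' + 'y' + 'r' + 'g' = 'wyrg'

wyrg


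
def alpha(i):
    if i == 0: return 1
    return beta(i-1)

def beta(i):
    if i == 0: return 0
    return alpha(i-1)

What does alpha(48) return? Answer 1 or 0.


alpha(48) = beta(47)
beta(47) = alpha(46)
alpha(46) = beta(45)
beta(45) = alpha(44)
alpha(44) = beta(43)
beta(43) = alpha(42)
alpha(42) = beta(41)
beta(41) = alpha(40)
alpha(40) = beta(39)
beta(39) = alpha(38)
alpha(38) = beta(37)
beta(37) = alpha(36)
alpha(36) = beta(35)
beta(35) = alpha(34)
alpha(34) = beta(33)
beta(33) = alpha(32)
alpha(32) = beta(31)
beta(31) = alpha(30)
alpha(30) = beta(29)
beta(29) = alpha(28)
alpha(28) = beta(27)
beta(27) = alpha(26)
alpha(26) = beta(25)
beta(25) = alpha(24)
alpha(24) = beta(23)
beta(23) = alpha(22)
alpha(22) = beta(21)
beta(21) = alpha(20)
alpha(20) = beta(19)
beta(19) = alpha(18)
alpha(18) = beta(17)
beta(17) = alpha(16)
alpha(16) = beta(15)
beta(15) = alpha(14)
alpha(14) = beta(13)
beta(13) = alpha(12)
alpha(12) = beta(11)
beta(11) = alpha(10)
alpha(10) = beta(9)
beta(9) = alpha(8)
alpha(8) = beta(7)
beta(7) = alpha(6)
alpha(6) = beta(5)
beta(5) = alpha(4)
alpha(4) = beta(3)
beta(3) = alpha(2)
alpha(2) = beta(1)
beta(1) = alpha(0)
alpha(0) = 1  (base case)
Result: 1

1


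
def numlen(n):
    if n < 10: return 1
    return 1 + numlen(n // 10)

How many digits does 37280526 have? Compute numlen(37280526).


numlen(37280526) = 1 + numlen(3728052)
numlen(3728052) = 1 + numlen(372805)
numlen(372805) = 1 + numlen(37280)
numlen(37280) = 1 + numlen(3728)
numlen(3728) = 1 + numlen(372)
numlen(372) = 1 + numlen(37)
numlen(37) = 1 + numlen(3)
numlen(3) = 1  (base case: 3 < 10)
Unwinding: 1 + 1 + 1 + 1 + 1 + 1 + 1 + 1 = 8

8


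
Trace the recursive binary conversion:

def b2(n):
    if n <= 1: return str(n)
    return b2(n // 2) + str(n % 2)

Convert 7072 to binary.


b2(7072) = b2(3536) + '0'
b2(3536) = b2(1768) + '0'
b2(1768) = b2(884) + '0'
b2(884) = b2(442) + '0'
b2(442) = b2(221) + '0'
b2(221) = b2(110) + '1'
b2(110) = b2(55) + '0'
b2(55) = b2(27) + '1'
b2(27) = b2(13) + '1'
b2(13) = b2(6) + '1'
b2(6) = b2(3) + '0'
b2(3) = b2(1) + '1'
b2(1) = '1'  (base case)
Concatenating: '1' + '1' + '0' + '1' + '1' + '1' + '0' + '1' + '0' + '0' + '0' + '0' + '0' = '1101110100000'

1101110100000


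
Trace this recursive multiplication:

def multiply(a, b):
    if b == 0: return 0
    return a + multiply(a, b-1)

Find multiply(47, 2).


multiply(47, 2) = 47 + multiply(47, 1)
multiply(47, 1) = 47 + multiply(47, 0)
multiply(47, 0) = 0  (base case)
Total: 47 + 47 + 0 = 94

94


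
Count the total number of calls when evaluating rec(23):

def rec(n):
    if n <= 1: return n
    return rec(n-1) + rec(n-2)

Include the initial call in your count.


Let C(n) = total calls for rec(n)
C(0) = 1, C(1) = 1
C(2) = 1 + C(1) + C(0) = 1 + 1 + 1 = 3
C(3) = 1 + C(2) + C(1) = 1 + 3 + 1 = 5
C(4) = 1 + C(3) + C(2) = 1 + 5 + 3 = 9
C(5) = 1 + C(4) + C(3) = 1 + 9 + 5 = 15
C(6) = 1 + C(5) + C(4) = 1 + 15 + 9 = 25
C(7) = 1 + C(6) + C(5) = 1 + 25 + 15 = 41
C(8) = 1 + C(7) + C(6) = 1 + 41 + 25 = 67
C(9) = 1 + C(8) + C(7) = 1 + 67 + 41 = 109
C(10) = 1 + C(9) + C(8) = 1 + 109 + 67 = 177
C(11) = 1 + C(10) + C(9) = 1 + 177 + 109 = 287
C(12) = 1 + C(11) + C(10) = 1 + 287 + 177 = 465
C(13) = 1 + C(12) + C(11) = 1 + 465 + 287 = 753
C(14) = 1 + C(13) + C(12) = 1 + 753 + 465 = 1219
C(15) = 1 + C(14) + C(13) = 1 + 1219 + 753 = 1973
C(16) = 1 + C(15) + C(14) = 1 + 1973 + 1219 = 3193
C(17) = 1 + C(16) + C(15) = 1 + 3193 + 1973 = 5167
C(18) = 1 + C(17) + C(16) = 1 + 5167 + 3193 = 8361
C(19) = 1 + C(18) + C(17) = 1 + 8361 + 5167 = 13529
C(20) = 1 + C(19) + C(18) = 1 + 13529 + 8361 = 21891
C(21) = 1 + C(20) + C(19) = 1 + 21891 + 13529 = 35421
C(22) = 1 + C(21) + C(20) = 1 + 35421 + 21891 = 57313
C(23) = 1 + C(22) + C(21) = 1 + 57313 + 35421 = 92735

92735


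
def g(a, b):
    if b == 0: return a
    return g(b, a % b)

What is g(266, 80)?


g(266, 80) = g(80, 26)
g(80, 26) = g(26, 2)
g(26, 2) = g(2, 0)
g(2, 0) = 2  (base case)

2


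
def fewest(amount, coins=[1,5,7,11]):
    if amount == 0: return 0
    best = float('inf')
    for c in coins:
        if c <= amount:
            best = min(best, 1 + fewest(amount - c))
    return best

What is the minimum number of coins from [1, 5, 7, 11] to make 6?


Building up with DP:
fewest(0) = 0
fewest(1) = min(1+fewest(0)=1+0=1) = 1
fewest(2) = min(1+fewest(1)=1+1=2) = 2
fewest(3) = min(1+fewest(2)=1+2=3) = 3
fewest(4) = min(1+fewest(3)=1+3=4) = 4
fewest(5) = min(1+fewest(4)=1+4=5, 1+fewest(0)=1+0=1) = 1
fewest(6) = min(1+fewest(5)=1+1=2, 1+fewest(1)=1+1=2) = 2

2


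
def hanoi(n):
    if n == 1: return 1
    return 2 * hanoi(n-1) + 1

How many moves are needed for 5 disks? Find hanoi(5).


hanoi(5) = 2 * hanoi(4) + 1
hanoi(4) = 2 * hanoi(3) + 1
hanoi(3) = 2 * hanoi(2) + 1
hanoi(2) = 2 * hanoi(1) + 1
hanoi(1) = 1  (base case)
hanoi(2) = 2 * 1 + 1 = 3
hanoi(3) = 2 * 3 + 1 = 7
hanoi(4) = 2 * 7 + 1 = 15
hanoi(5) = 2 * 15 + 1 = 31

31


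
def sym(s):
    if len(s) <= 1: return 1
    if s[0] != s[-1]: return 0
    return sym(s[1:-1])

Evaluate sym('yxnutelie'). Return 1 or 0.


sym('yxnutelie'): s[0]='y' != s[-1]='e' -> return 0
Result: 0 (not a palindrome)

0


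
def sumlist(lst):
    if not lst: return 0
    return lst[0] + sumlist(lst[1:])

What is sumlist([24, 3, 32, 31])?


sumlist([24, 3, 32, 31]) = 24 + sumlist([3, 32, 31])
sumlist([3, 32, 31]) = 3 + sumlist([32, 31])
sumlist([32, 31]) = 32 + sumlist([31])
sumlist([31]) = 31 + sumlist([])
sumlist([]) = 0  (base case)
Total: 24 + 3 + 32 + 31 + 0 = 90

90


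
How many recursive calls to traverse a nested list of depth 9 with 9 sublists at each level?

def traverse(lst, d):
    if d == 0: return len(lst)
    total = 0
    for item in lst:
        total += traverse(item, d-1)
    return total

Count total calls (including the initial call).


At depth 0 (root): 1 call
At depth 1: each of 1 parents calls traverse on 9 children = 9 calls
At depth 2: each of 9 parents calls traverse on 9 children = 81 calls
At depth 3: each of 81 parents calls traverse on 9 children = 729 calls
At depth 4: each of 729 parents calls traverse on 9 children = 6561 calls
At depth 5: each of 6561 parents calls traverse on 9 children = 59049 calls
At depth 6: each of 59049 parents calls traverse on 9 children = 531441 calls
At depth 7: each of 531441 parents calls traverse on 9 children = 4782969 calls
At depth 8: each of 4782969 parents calls traverse on 9 children = 43046721 calls
At depth 9: each of 43046721 parents calls traverse on 9 children = 387420489 calls
Total: 1 + 9 + 81 + 729 + 6561 + 59049 + 531441 + 4782969 + 43046721 + 387420489 = 435848050

435848050


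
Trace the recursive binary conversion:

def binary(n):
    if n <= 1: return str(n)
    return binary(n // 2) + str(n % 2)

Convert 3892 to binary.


binary(3892) = binary(1946) + '0'
binary(1946) = binary(973) + '0'
binary(973) = binary(486) + '1'
binary(486) = binary(243) + '0'
binary(243) = binary(121) + '1'
binary(121) = binary(60) + '1'
binary(60) = binary(30) + '0'
binary(30) = binary(15) + '0'
binary(15) = binary(7) + '1'
binary(7) = binary(3) + '1'
binary(3) = binary(1) + '1'
binary(1) = '1'  (base case)
Concatenating: '1' + '1' + '1' + '1' + '0' + '0' + '1' + '1' + '0' + '1' + '0' + '0' = '111100110100'

111100110100


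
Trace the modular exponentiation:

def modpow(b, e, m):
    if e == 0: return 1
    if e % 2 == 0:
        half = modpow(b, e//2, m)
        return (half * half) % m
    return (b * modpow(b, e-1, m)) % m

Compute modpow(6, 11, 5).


modpow(6, 11, 5): e is odd, compute modpow(6, 10, 5)
  modpow(6, 10, 5): e is even, compute modpow(6, 5, 5)
    modpow(6, 5, 5): e is odd, compute modpow(6, 4, 5)
      modpow(6, 4, 5): e is even, compute modpow(6, 2, 5)
        modpow(6, 2, 5): e is even, compute modpow(6, 1, 5)
          modpow(6, 1, 5): e is odd, compute modpow(6, 0, 5)
          modpow(6, 0, 5) = 1
          (6 * 1) % 5 = 1
        half=1, (1*1) % 5 = 1
      half=1, (1*1) % 5 = 1
    (6 * 1) % 5 = 1
  half=1, (1*1) % 5 = 1
(6 * 1) % 5 = 1

1


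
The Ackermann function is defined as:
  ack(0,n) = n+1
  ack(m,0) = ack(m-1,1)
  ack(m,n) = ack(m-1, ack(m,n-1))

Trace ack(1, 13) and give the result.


ack(1, 13) = ack(0, ack(1, 12))
  ack(1, 12) = ack(0, ack(1, 11))
    ack(1, 11) = ack(0, ack(1, 10))
      ack(1, 10) = ack(0, ack(1, 9))
        ack(1, 9) = ack(0, ack(1, 8))
          ack(1, 8) = ack(0, ack(1, 7))
          ack(1, 7) = ack(0, ack(1, 6))
          ack(1, 6) = ack(0, ack(1, 5))
          ack(1, 5) = ack(0, ack(1, 4))
          ack(1, 4) = ack(0, ack(1, 3))
          ack(1, 3) = ack(0, ack(1, 2))
          ack(1, 2) = ack(0, ack(1, 1))
          ack(1, 1) = ack(0, ack(1, 0))
          ack(1, 0) = ack(0, 1)
          ack(0, 1) = 2
            = ack(0, 2)
          ack(0, 2) = 3
            = ack(0, 3)
          ack(0, 3) = 4
            = ack(0, 4)
          ack(0, 4) = 5
            = ack(0, 5)
          ack(0, 5) = 6
            = ack(0, 6)
          ack(0, 6) = 7
... (trace truncated)
Result: ack(1, 13) = 15

15


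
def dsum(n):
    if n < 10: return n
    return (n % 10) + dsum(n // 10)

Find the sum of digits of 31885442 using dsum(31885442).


dsum(31885442) = 2 + dsum(3188544)
dsum(3188544) = 4 + dsum(318854)
dsum(318854) = 4 + dsum(31885)
dsum(31885) = 5 + dsum(3188)
dsum(3188) = 8 + dsum(318)
dsum(318) = 8 + dsum(31)
dsum(31) = 1 + dsum(3)
dsum(3) = 3  (base case)
Total: 2 + 4 + 4 + 5 + 8 + 8 + 1 + 3 = 35

35


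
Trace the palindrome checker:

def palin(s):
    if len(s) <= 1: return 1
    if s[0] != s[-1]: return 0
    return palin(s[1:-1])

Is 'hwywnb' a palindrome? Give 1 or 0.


palin('hwywnb'): s[0]='h' != s[-1]='b' -> return 0
Result: 0 (not a palindrome)

0


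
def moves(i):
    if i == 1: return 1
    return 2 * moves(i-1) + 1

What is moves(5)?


moves(5) = 2 * moves(4) + 1
moves(4) = 2 * moves(3) + 1
moves(3) = 2 * moves(2) + 1
moves(2) = 2 * moves(1) + 1
moves(1) = 1  (base case)
moves(2) = 2 * 1 + 1 = 3
moves(3) = 2 * 3 + 1 = 7
moves(4) = 2 * 7 + 1 = 15
moves(5) = 2 * 15 + 1 = 31

31


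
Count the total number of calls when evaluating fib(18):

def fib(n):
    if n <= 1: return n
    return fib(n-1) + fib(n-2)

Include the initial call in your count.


Let C(n) = total calls for fib(n)
C(0) = 1, C(1) = 1
C(2) = 1 + C(1) + C(0) = 1 + 1 + 1 = 3
C(3) = 1 + C(2) + C(1) = 1 + 3 + 1 = 5
C(4) = 1 + C(3) + C(2) = 1 + 5 + 3 = 9
C(5) = 1 + C(4) + C(3) = 1 + 9 + 5 = 15
C(6) = 1 + C(5) + C(4) = 1 + 15 + 9 = 25
C(7) = 1 + C(6) + C(5) = 1 + 25 + 15 = 41
C(8) = 1 + C(7) + C(6) = 1 + 41 + 25 = 67
C(9) = 1 + C(8) + C(7) = 1 + 67 + 41 = 109
C(10) = 1 + C(9) + C(8) = 1 + 109 + 67 = 177
C(11) = 1 + C(10) + C(9) = 1 + 177 + 109 = 287
C(12) = 1 + C(11) + C(10) = 1 + 287 + 177 = 465
C(13) = 1 + C(12) + C(11) = 1 + 465 + 287 = 753
C(14) = 1 + C(13) + C(12) = 1 + 753 + 465 = 1219
C(15) = 1 + C(14) + C(13) = 1 + 1219 + 753 = 1973
C(16) = 1 + C(15) + C(14) = 1 + 1973 + 1219 = 3193
C(17) = 1 + C(16) + C(15) = 1 + 3193 + 1973 = 5167
C(18) = 1 + C(17) + C(16) = 1 + 5167 + 3193 = 8361

8361


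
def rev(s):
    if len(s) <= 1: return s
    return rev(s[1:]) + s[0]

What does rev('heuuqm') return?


rev('heuuqm') = rev('euuqm') + 'h'
rev('euuqm') = rev('uuqm') + 'e'
rev('uuqm') = rev('uqm') + 'u'
rev('uqm') = rev('qm') + 'u'
rev('qm') = rev('m') + 'q'
rev('m') = 'm'  (base case)
Concatenating: 'm' + 'q' + 'u' + 'u' + 'e' + 'h' = 'mquueh'

mquueh


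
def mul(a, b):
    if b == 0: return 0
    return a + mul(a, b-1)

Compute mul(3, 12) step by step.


mul(3, 12) = 3 + mul(3, 11)
mul(3, 11) = 3 + mul(3, 10)
mul(3, 10) = 3 + mul(3, 9)
mul(3, 9) = 3 + mul(3, 8)
mul(3, 8) = 3 + mul(3, 7)
mul(3, 7) = 3 + mul(3, 6)
mul(3, 6) = 3 + mul(3, 5)
mul(3, 5) = 3 + mul(3, 4)
mul(3, 4) = 3 + mul(3, 3)
mul(3, 3) = 3 + mul(3, 2)
mul(3, 2) = 3 + mul(3, 1)
mul(3, 1) = 3 + mul(3, 0)
mul(3, 0) = 0  (base case)
Total: 3 + 3 + 3 + 3 + 3 + 3 + 3 + 3 + 3 + 3 + 3 + 3 + 0 = 36

36


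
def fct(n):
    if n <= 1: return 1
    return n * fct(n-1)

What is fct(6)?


fct(6)
= 6 * fct(5)
= 6 * 5 * fct(4)
= 6 * 5 * 4 * fct(3)
= 6 * 5 * 4 * 3 * fct(2)
= 6 * 5 * 4 * 3 * 2 * fct(1)
= 6 * 5 * 4 * 3 * 2 * 1
= 720

720


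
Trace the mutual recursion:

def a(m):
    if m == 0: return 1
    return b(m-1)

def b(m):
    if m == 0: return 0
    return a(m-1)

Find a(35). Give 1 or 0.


a(35) = b(34)
b(34) = a(33)
a(33) = b(32)
b(32) = a(31)
a(31) = b(30)
b(30) = a(29)
a(29) = b(28)
b(28) = a(27)
a(27) = b(26)
b(26) = a(25)
a(25) = b(24)
b(24) = a(23)
a(23) = b(22)
b(22) = a(21)
a(21) = b(20)
b(20) = a(19)
a(19) = b(18)
b(18) = a(17)
a(17) = b(16)
b(16) = a(15)
a(15) = b(14)
b(14) = a(13)
a(13) = b(12)
b(12) = a(11)
a(11) = b(10)
b(10) = a(9)
a(9) = b(8)
b(8) = a(7)
a(7) = b(6)
b(6) = a(5)
a(5) = b(4)
b(4) = a(3)
a(3) = b(2)
b(2) = a(1)
a(1) = b(0)
b(0) = 0  (base case)
Result: 0

0


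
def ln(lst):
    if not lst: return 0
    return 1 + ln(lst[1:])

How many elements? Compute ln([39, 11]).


ln([39, 11]) = 1 + ln([11])
ln([11]) = 1 + ln([])
ln([]) = 0  (base case)
Unwinding: 1 + 1 + 0 = 2

2


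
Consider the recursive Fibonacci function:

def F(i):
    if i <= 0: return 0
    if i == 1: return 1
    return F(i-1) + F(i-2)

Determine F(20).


Computing F(20) bottom-up:
F(0) = 0
F(1) = 1
F(2) = F(1) + F(0) = 1 + 0 = 1
F(3) = F(2) + F(1) = 1 + 1 = 2
F(4) = F(3) + F(2) = 2 + 1 = 3
F(5) = F(4) + F(3) = 3 + 2 = 5
F(6) = F(5) + F(4) = 5 + 3 = 8
F(7) = F(6) + F(5) = 8 + 5 = 13
F(8) = F(7) + F(6) = 13 + 8 = 21
F(9) = F(8) + F(7) = 21 + 13 = 34
F(10) = F(9) + F(8) = 34 + 21 = 55
F(11) = F(10) + F(9) = 55 + 34 = 89
F(12) = F(11) + F(10) = 89 + 55 = 144
F(13) = F(12) + F(11) = 144 + 89 = 233
F(14) = F(13) + F(12) = 233 + 144 = 377
F(15) = F(14) + F(13) = 377 + 233 = 610
F(16) = F(15) + F(14) = 610 + 377 = 987
F(17) = F(16) + F(15) = 987 + 610 = 1597
F(18) = F(17) + F(16) = 1597 + 987 = 2584
F(19) = F(18) + F(17) = 2584 + 1597 = 4181
F(20) = F(19) + F(18) = 4181 + 2584 = 6765

6765


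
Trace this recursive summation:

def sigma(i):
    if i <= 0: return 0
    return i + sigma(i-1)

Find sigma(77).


sigma(77)
= 77 + 76 + 75 + 74 + 73 + 72 + 71 + 70 + 69 + 68 + 67 + 66 + 65 + 64 + 63 + 62 + 61 + 60 + 59 + 58 + 57 + 56 + 55 + 54 + 53 + 52 + 51 + 50 + 49 + 48 + 47 + 46 + 45 + 44 + 43 + 42 + 41 + 40 + 39 + 38 + 37 + 36 + 35 + 34 + 33 + 32 + 31 + 30 + 29 + 28 + 27 + 26 + 25 + 24 + 23 + 22 + 21 + 20 + 19 + 18 + 17 + 16 + 15 + 14 + 13 + 12 + 11 + 10 + 9 + 8 + 7 + 6 + 5 + 4 + 3 + 2 + 1 + sigma(0)
= 77 + 76 + 75 + 74 + 73 + 72 + 71 + 70 + 69 + 68 + 67 + 66 + 65 + 64 + 63 + 62 + 61 + 60 + 59 + 58 + 57 + 56 + 55 + 54 + 53 + 52 + 51 + 50 + 49 + 48 + 47 + 46 + 45 + 44 + 43 + 42 + 41 + 40 + 39 + 38 + 37 + 36 + 35 + 34 + 33 + 32 + 31 + 30 + 29 + 28 + 27 + 26 + 25 + 24 + 23 + 22 + 21 + 20 + 19 + 18 + 17 + 16 + 15 + 14 + 13 + 12 + 11 + 10 + 9 + 8 + 7 + 6 + 5 + 4 + 3 + 2 + 1 + 0
= 3003

3003
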